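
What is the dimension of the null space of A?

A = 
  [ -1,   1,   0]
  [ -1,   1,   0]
nullity(A) = 2

Row reduce:
R2 → R2 - (1)·R1
REF = 
  [ -1,   1,   0]
  [  0,   0,   0]
Pivot columns: 1 → 1 pivot.
rank(A) = 1, so nullity(A) = 3 - 1 = 2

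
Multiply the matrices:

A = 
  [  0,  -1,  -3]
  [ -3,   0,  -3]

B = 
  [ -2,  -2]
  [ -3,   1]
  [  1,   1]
A is 2×3 and B is 3×2, so AB is 2×2. Each entry is (row of A)·(column of B):
AB[1,1] = (0)(-2) + (-1)(-3) + (-3)(1) = 0
AB[1,2] = (0)(-2) + (-1)(1) + (-3)(1) = -4
AB[2,1] = (-3)(-2) + (0)(-3) + (-3)(1) = 3
AB[2,2] = (-3)(-2) + (0)(1) + (-3)(1) = 3

AB = 
  [  0,  -4]
  [  3,   3]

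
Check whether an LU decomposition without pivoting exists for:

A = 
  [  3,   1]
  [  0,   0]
Yes.
A[1,1] = 3 ≠ 0, so Gaussian elimination proceeds without a row swap: multiplier ℓ₂₁ = (0)/(3) = 0, and U[2,2] = 0 - (0)(1) = 0.
L = 
  [  1,   0]
  [  0,   1]
U = 
  [  3,   1]
  [  0,   0]
Check row 2 of LU: [(0)(3), (0)(1) + 0] = [0, 0] = row 2 of A ✓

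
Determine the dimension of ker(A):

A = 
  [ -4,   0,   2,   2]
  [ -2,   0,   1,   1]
nullity(A) = 3

Row reduce:
R2 → R2 - (1/2)·R1
REF = 
  [ -4,   0,   2,   2]
  [  0,   0,   0,   0]
Pivot columns: 1 → 1 pivot.
rank(A) = 1, so nullity(A) = 4 - 1 = 3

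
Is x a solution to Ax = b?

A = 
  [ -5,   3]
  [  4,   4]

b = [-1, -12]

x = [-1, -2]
Yes

Ax = [-1, -12] = b ✓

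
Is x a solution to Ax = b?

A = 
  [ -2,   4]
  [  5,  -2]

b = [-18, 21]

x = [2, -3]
No

Ax = [-16, 16] ≠ b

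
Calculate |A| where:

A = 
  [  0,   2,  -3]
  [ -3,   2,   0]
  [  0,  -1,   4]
15

Cofactor expansion along row 1:
det(A) = (0)·((2)(4) - (0)(-1)) - (2)·((-3)(4) - (0)(0)) + (-3)·((-3)(-1) - (2)(0))
  = (0)(8) - (2)(-12) + (-3)(3)
  = 15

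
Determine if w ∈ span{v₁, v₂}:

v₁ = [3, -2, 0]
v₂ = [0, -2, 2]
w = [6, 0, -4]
Yes

Form the augmented matrix and row-reduce:
[v₁|v₂|w] = 
  [  3,   0,   6]
  [ -2,  -2,   0]
  [  0,   2,  -4]
R2 → R2 + (2/3)·R1
R3 → R3 + (1)·R2
REF = 
  [  3,   0,   6]
  [  0,  -2,   4]
  [  0,   0,   0]

No row of the form [0 0 | nonzero], so the system is consistent. Back-substitution gives c₁ = 2, c₂ = -2: w = (2)·v₁ + (-2)·v₂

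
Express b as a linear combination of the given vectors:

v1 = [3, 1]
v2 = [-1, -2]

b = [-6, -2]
c1 = -2, c2 = 0

b = -2·v1 + 0·v2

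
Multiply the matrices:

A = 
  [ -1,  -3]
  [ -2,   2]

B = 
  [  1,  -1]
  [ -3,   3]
AB = 
  [  8,  -8]
  [ -8,   8]

A is 2×2 and B is 2×2, so AB is 2×2. Each entry is (row of A)·(column of B):
AB[1,1] = (-1)(1) + (-3)(-3) = 8
AB[1,2] = (-1)(-1) + (-3)(3) = -8
AB[2,1] = (-2)(1) + (2)(-3) = -8
AB[2,2] = (-2)(-1) + (2)(3) = 8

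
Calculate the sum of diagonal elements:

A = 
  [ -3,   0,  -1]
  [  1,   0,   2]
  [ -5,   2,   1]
-2

tr(A) = -3 + 0 + 1 = -2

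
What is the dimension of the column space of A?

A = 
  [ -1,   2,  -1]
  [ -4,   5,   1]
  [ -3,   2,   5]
dim(Col(A)) = 3

Row reduce:
R2 → R2 - (4)·R1
R3 → R3 - (3)·R1
R3 → R3 - (4/3)·R2
REF = 
  [ -1,   2,  -1]
  [  0,  -3,   5]
  [  0,   0, 4/3]
Pivot columns: 1, 2, 3 → 3 pivots.
dim(Col(A)) = number of pivot columns = 3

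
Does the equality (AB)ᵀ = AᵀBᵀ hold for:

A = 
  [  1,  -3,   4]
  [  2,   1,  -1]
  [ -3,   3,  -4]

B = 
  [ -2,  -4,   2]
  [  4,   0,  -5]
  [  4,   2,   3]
No

(AB)ᵀ = 
  [  2,  -4,   2]
  [  4, -10,   4]
  [ 29,  -4, -33]

AᵀBᵀ = 
  [-16,  19,  -1]
  [  8, -27,  -1]
  [-12,  36,   2]

The two matrices differ, so (AB)ᵀ ≠ AᵀBᵀ in general. The correct identity is (AB)ᵀ = BᵀAᵀ.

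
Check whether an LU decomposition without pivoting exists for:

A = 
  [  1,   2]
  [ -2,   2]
Yes.
A[1,1] = 1 ≠ 0, so Gaussian elimination proceeds without a row swap: multiplier ℓ₂₁ = (-2)/(1) = -2, and U[2,2] = 2 - (-2)(2) = 6.
L = 
  [  1,   0]
  [ -2,   1]
U = 
  [  1,   2]
  [  0,   6]
Check row 2 of LU: [(-2)(1), (-2)(2) + 6] = [-2, 2] = row 2 of A ✓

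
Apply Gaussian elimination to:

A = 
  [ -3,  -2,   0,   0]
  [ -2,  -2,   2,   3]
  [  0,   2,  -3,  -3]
Row operations:
R2 → R2 - (2/3)·R1
R3 → R3 + (3)·R2

Resulting echelon form:
REF = 
  [  -3,   -2,    0,    0]
  [   0, -2/3,    2,    3]
  [   0,    0,    3,    6]

Rank = 3 (number of non-zero pivot rows).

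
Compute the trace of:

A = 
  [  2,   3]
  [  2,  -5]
-3

tr(A) = 2 + -5 = -3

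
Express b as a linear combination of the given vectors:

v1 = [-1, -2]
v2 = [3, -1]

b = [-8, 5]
c1 = -1, c2 = -3

b = -1·v1 + -3·v2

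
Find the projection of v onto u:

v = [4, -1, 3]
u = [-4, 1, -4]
v·u = (4)(-4) + (-1)(1) + (3)(-4) = -29
u·u = (-4)² + (1)² + (-4)² = 33
proj_u(v) = (v·u / u·u) × u = (-29/33) × u

proj_u(v) = [116/33, -29/33, 116/33]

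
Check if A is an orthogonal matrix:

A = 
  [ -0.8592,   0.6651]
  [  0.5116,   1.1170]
No

AᵀA = 
  [  1,   0]
  [  0,   1.6900]
≠ I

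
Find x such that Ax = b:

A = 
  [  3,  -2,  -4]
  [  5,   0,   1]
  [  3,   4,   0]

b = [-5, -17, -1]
Row reduce the augmented matrix [A|b]:
R2 → R2 - (5/3)·R1
R3 → R3 - (1)·R1
R3 → R3 - (9/5)·R2
REF = 
  [    3,    -2,    -4,    -5]
  [    0,  10/3,  23/3, -26/3]
  [    0,     0, -49/5,  98/5]

Back-substitution:
x₃ = (98/5) / (-49/5) = -2
x₂ = (-26/3 - (23/3)(-2)) / (10/3) = 2
x₁ = (-5 - (-2)(2) - (-4)(-2)) / 3 = -3

x = [-3, 2, -2]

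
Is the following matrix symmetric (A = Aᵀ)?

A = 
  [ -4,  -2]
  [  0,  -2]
No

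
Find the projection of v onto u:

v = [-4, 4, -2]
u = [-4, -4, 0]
v·u = (-4)(-4) + (4)(-4) + (-2)(0) = 0
u·u = (-4)² + (-4)² + (0)² = 32
proj_u(v) = (v·u / u·u) × u = (0/32) × u = (0) × u

proj_u(v) = [0, 0, 0]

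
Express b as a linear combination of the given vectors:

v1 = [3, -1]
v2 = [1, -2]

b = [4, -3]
c1 = 1, c2 = 1

b = 1·v1 + 1·v2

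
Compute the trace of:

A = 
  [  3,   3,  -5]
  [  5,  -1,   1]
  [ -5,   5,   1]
3

tr(A) = 3 + -1 + 1 = 3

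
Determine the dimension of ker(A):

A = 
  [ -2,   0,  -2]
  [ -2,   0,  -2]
nullity(A) = 2

Row reduce:
R2 → R2 - (1)·R1
REF = 
  [ -2,   0,  -2]
  [  0,   0,   0]
Pivot columns: 1 → 1 pivot.
rank(A) = 1, so nullity(A) = 3 - 1 = 2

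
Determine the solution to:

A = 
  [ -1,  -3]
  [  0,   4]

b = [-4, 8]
Row reduce the augmented matrix [A|b]:
(already in echelon form)
REF = 
  [ -1,  -3,  -4]
  [  0,   4,   8]

Back-substitution:
x₂ = 8 / 4 = 2
x₁ = (-4 - (-3)(2)) / (-1) = -2

x = [-2, 2]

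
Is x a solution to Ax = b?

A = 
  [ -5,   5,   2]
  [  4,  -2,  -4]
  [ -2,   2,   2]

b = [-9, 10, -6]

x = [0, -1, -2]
Yes

Ax = [-9, 10, -6] = b ✓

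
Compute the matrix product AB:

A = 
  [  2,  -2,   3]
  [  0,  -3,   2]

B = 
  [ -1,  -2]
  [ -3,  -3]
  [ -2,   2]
A is 2×3 and B is 3×2, so AB is 2×2. Each entry is (row of A)·(column of B):
AB[1,1] = (2)(-1) + (-2)(-3) + (3)(-2) = -2
AB[1,2] = (2)(-2) + (-2)(-3) + (3)(2) = 8
AB[2,1] = (0)(-1) + (-3)(-3) + (2)(-2) = 5
AB[2,2] = (0)(-2) + (-3)(-3) + (2)(2) = 13

AB = 
  [ -2,   8]
  [  5,  13]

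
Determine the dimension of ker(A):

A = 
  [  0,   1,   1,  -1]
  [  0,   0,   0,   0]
nullity(A) = 3

Row reduce:
(no row operations needed)
REF = 
  [  0,   1,   1,  -1]
  [  0,   0,   0,   0]
Pivot columns: 2 → 1 pivot.
rank(A) = 1, so nullity(A) = 4 - 1 = 3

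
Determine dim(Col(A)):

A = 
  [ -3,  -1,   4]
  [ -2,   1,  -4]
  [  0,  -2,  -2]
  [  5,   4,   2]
Row reduce:
R2 → R2 - (2/3)·R1
R4 → R4 + (5/3)·R1
R3 → R3 + (6/5)·R2
R4 → R4 - (7/5)·R2
R4 → R4 + (9/5)·R3
REF = 
  [   -3,    -1,     4]
  [    0,   5/3, -20/3]
  [    0,     0,   -10]
  [    0,     0,     0]
Pivot columns: 1, 2, 3 → 3 pivots.
dim(Col(A)) = number of pivot columns = 3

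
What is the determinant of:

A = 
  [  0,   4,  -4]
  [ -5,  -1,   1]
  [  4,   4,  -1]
Cofactor expansion along row 1:
det(A) = (0)·((-1)(-1) - (1)(4)) - (4)·((-5)(-1) - (1)(4)) + (-4)·((-5)(4) - (-1)(4))
  = (0)(-3) - (4)(1) + (-4)(-16)
  = 60

det(A) = 60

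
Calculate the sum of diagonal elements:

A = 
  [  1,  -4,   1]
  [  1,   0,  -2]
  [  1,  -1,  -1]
0

tr(A) = 1 + 0 + -1 = 0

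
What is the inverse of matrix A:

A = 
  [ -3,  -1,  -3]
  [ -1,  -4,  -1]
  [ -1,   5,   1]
det(A) = (-3)·((-4)(1) - (-1)(5)) - (-1)·((-1)(1) - (-1)(-1)) + (-3)·((-1)(5) - (-4)(-1))
  = (-3)(1) - (-1)(-2) + (-3)(-9)
  = 22
det(A) = 22 ≠ 0, so A is invertible.

Cofactors Cᵢⱼ = (-1)ⁱ⁺ʲ·Mᵢⱼ:
C = 
  [  1,   2,  -9]
  [-14,  -6,  16]
  [-11,   0,  11]

adj(A) = Cᵀ:
adj(A) = 
  [  1, -14, -11]
  [  2,  -6,   0]
  [ -9,  16,  11]

A⁻¹ = (1/22) · adj(A):
A⁻¹ = 
  [ 1/22, -7/11,  -1/2]
  [ 1/11, -3/11,     0]
  [-9/22,  8/11,   1/2]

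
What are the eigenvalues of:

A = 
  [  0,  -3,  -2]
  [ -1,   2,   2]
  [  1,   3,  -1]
Characteristic polynomial: det(λI - A) = λ³ - λ² - 9λ - 7
Testing integer divisors of the constant term: p(-1) = 0, so (λ + 1) is a factor:
p(λ) = (λ + 1)(λ² - 2λ - 7)
λ² - 2λ - 7 = 0  ⇒  λ = (2 ± √((-2)² - 4·(-7)))/2 = (2 ± √(32))/2
  = 1 + 2√2,  1 - 2√2

λ = -1, 1 + 2√2, 1 - 2√2  (≈ -1, 3.828, -1.828)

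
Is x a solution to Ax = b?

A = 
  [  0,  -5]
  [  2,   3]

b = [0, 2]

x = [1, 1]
No

Ax = [-5, 5] ≠ b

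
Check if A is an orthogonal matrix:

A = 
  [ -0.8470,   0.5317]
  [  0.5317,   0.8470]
Yes

AᵀA = 
  [  1.0001,   0]
  [  0,   1.0001]
≈ I (equal to I up to the 4-dp rounding of the entries)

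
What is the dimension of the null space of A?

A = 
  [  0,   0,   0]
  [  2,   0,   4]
nullity(A) = 2

Row reduce:
Swap R1 ↔ R2
REF = 
  [  2,   0,   4]
  [  0,   0,   0]
Pivot columns: 1 → 1 pivot.
rank(A) = 1, so nullity(A) = 3 - 1 = 2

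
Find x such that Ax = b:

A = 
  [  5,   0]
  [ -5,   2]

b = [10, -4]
x = [2, 3]

Row reduce the augmented matrix [A|b]:
R2 → R2 + (1)·R1
REF = 
  [  5,   0,  10]
  [  0,   2,   6]

Back-substitution:
x₂ = 6 / 2 = 3
x₁ = (10 - (0)(3)) / 5 = 2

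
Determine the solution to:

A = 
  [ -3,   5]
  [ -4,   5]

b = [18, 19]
x = [-1, 3]

Row reduce the augmented matrix [A|b]:
R2 → R2 - (4/3)·R1
REF = 
  [  -3,    5,   18]
  [   0, -5/3,   -5]

Back-substitution:
x₂ = (-5) / (-5/3) = 3
x₁ = (18 - (5)(3)) / (-3) = -1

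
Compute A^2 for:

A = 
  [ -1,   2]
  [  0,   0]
A² = A·A:
A²[1,1] = (-1)(-1) + (2)(0) = 1
A²[1,2] = (-1)(2) + (2)(0) = -2
A²[2,1] = (0)(-1) + (0)(0) = 0
A²[2,2] = (0)(2) + (0)(0) = 0
A² = 
  [  1,  -2]
  [  0,   0]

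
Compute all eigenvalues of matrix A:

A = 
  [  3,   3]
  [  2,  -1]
tr(A) = 2, det(A) = -9
Characteristic polynomial: λ² - tr(A)λ + det(A) = λ² - 2λ - 9
λ² - 2λ - 9 = 0  ⇒  λ = (2 ± √((-2)² - 4·(-9)))/2 = (2 ± √(40))/2
  = 1 + √10,  1 - √10

λ = 1 + √10, 1 - √10  (≈ 4.162, -2.162)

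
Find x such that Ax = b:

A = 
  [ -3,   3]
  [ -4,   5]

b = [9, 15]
x = [0, 3]

Row reduce the augmented matrix [A|b]:
R2 → R2 - (4/3)·R1
REF = 
  [ -3,   3,   9]
  [  0,   1,   3]

Back-substitution:
x₂ = 3 / 1 = 3
x₁ = (9 - (3)(3)) / (-3) = 0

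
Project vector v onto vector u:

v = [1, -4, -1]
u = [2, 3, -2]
proj_u(v) = [-16/17, -24/17, 16/17]

v·u = (1)(2) + (-4)(3) + (-1)(-2) = -8
u·u = (2)² + (3)² + (-2)² = 17
proj_u(v) = (v·u / u·u) × u = (-8/17) × u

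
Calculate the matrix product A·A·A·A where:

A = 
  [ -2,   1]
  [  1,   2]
A² = A·A:
A²[1,1] = (-2)(-2) + (1)(1) = 5
A²[1,2] = (-2)(1) + (1)(2) = 0
A²[2,1] = (1)(-2) + (2)(1) = 0
A²[2,2] = (1)(1) + (2)(2) = 5
A² = 
  [  5,   0]
  [  0,   5]

A^3 = A^2·A:
A^3[1,1] = (5)(-2) + (0)(1) = -10
A^3[1,2] = (5)(1) + (0)(2) = 5
A^3[2,1] = (0)(-2) + (5)(1) = 5
A^3[2,2] = (0)(1) + (5)(2) = 10
A^3 = 
  [-10,   5]
  [  5,  10]

A^4 = A^3·A:
A^4[1,1] = (-10)(-2) + (5)(1) = 25
A^4[1,2] = (-10)(1) + (5)(2) = 0
A^4[2,1] = (5)(-2) + (10)(1) = 0
A^4[2,2] = (5)(1) + (10)(2) = 25
A^4 = 
  [ 25,   0]
  [  0,  25]

Therefore
A^4 = 
  [ 25,   0]
  [  0,  25]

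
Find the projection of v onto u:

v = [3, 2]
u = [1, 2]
v·u = (3)(1) + (2)(2) = 7
u·u = (1)² + (2)² = 5
proj_u(v) = (v·u / u·u) × u = (7/5) × u

proj_u(v) = [7/5, 14/5]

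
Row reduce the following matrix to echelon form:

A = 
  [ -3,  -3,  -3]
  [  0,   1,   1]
Row operations:
No row operations needed (already in echelon form).

Resulting echelon form:
REF = 
  [ -3,  -3,  -3]
  [  0,   1,   1]

Rank = 2 (number of non-zero pivot rows).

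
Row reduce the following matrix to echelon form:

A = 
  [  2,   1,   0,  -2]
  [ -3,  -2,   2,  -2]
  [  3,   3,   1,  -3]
Row operations:
R2 → R2 + (3/2)·R1
R3 → R3 - (3/2)·R1
R3 → R3 + (3)·R2

Resulting echelon form:
REF = 
  [   2,    1,    0,   -2]
  [   0, -1/2,    2,   -5]
  [   0,    0,    7,  -15]

Rank = 3 (number of non-zero pivot rows).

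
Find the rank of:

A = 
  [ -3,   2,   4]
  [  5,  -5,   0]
rank(A) = 2

Row reduce:
R2 → R2 + (5/3)·R1
REF = 
  [  -3,    2,    4]
  [   0, -5/3, 20/3]
Pivot columns: 1, 2 → 2 pivots.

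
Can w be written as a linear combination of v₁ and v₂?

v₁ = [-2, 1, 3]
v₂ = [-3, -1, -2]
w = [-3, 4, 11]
Yes

Form the augmented matrix and row-reduce:
[v₁|v₂|w] = 
  [ -2,  -3,  -3]
  [  1,  -1,   4]
  [  3,  -2,  11]
R2 → R2 + (1/2)·R1
R3 → R3 + (3/2)·R1
R3 → R3 - (13/5)·R2
REF = 
  [  -2,   -3,   -3]
  [   0, -5/2,  5/2]
  [   0,    0,    0]

No row of the form [0 0 | nonzero], so the system is consistent. Back-substitution gives c₁ = 3, c₂ = -1: w = (3)·v₁ + (-1)·v₂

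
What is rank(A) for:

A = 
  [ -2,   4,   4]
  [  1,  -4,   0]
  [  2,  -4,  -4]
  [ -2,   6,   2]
rank(A) = 2

Row reduce:
R2 → R2 + (1/2)·R1
R3 → R3 + (1)·R1
R4 → R4 - (1)·R1
R4 → R4 + (1)·R2
REF = 
  [ -2,   4,   4]
  [  0,  -2,   2]
  [  0,   0,   0]
  [  0,   0,   0]
Pivot columns: 1, 2 → 2 pivots.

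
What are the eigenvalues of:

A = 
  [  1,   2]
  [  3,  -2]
tr(A) = -1, det(A) = -8
Characteristic polynomial: λ² - tr(A)λ + det(A) = λ² + λ - 8
λ² + λ - 8 = 0  ⇒  λ = (-1 ± √((1)² - 4·(-8)))/2 = (-1 ± √(33))/2
  = (-1 + √33)/2,  (-1 - √33)/2

λ = (-1 + √33)/2, (-1 - √33)/2  (≈ 2.372, -3.372)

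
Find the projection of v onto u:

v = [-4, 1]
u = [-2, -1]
proj_u(v) = [-14/5, -7/5]

v·u = (-4)(-2) + (1)(-1) = 7
u·u = (-2)² + (-1)² = 5
proj_u(v) = (v·u / u·u) × u = (7/5) × u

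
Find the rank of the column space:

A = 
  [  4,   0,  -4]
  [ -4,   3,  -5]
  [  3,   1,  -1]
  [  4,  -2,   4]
dim(Col(A)) = 3

Row reduce:
R2 → R2 + (1)·R1
R3 → R3 - (3/4)·R1
R4 → R4 - (1)·R1
R3 → R3 - (1/3)·R2
R4 → R4 + (2/3)·R2
R4 → R4 - (2/5)·R3
REF = 
  [  4,   0,  -4]
  [  0,   3,  -9]
  [  0,   0,   5]
  [  0,   0,   0]
Pivot columns: 1, 2, 3 → 3 pivots.
dim(Col(A)) = number of pivot columns = 3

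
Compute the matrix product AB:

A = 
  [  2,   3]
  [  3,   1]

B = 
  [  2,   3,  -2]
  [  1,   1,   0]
A is 2×2 and B is 2×3, so AB is 2×3. Each entry is (row of A)·(column of B):
AB[1,1] = (2)(2) + (3)(1) = 7
AB[1,2] = (2)(3) + (3)(1) = 9
AB[1,3] = (2)(-2) + (3)(0) = -4
AB[2,1] = (3)(2) + (1)(1) = 7
AB[2,2] = (3)(3) + (1)(1) = 10
AB[2,3] = (3)(-2) + (1)(0) = -6

AB = 
  [  7,   9,  -4]
  [  7,  10,  -6]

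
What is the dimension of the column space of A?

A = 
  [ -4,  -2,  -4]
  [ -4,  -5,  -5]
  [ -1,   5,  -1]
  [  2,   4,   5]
Row reduce:
R2 → R2 - (1)·R1
R3 → R3 - (1/4)·R1
R4 → R4 + (1/2)·R1
R3 → R3 + (11/6)·R2
R4 → R4 + (1)·R2
R4 → R4 + (12/11)·R3
REF = 
  [   -4,    -2,    -4]
  [    0,    -3,    -1]
  [    0,     0, -11/6]
  [    0,     0,     0]
Pivot columns: 1, 2, 3 → 3 pivots.
dim(Col(A)) = number of pivot columns = 3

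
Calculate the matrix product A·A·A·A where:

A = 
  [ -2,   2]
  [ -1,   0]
A² = A·A:
A²[1,1] = (-2)(-2) + (2)(-1) = 2
A²[1,2] = (-2)(2) + (2)(0) = -4
A²[2,1] = (-1)(-2) + (0)(-1) = 2
A²[2,2] = (-1)(2) + (0)(0) = -2
A² = 
  [  2,  -4]
  [  2,  -2]

A^3 = A^2·A:
A^3[1,1] = (2)(-2) + (-4)(-1) = 0
A^3[1,2] = (2)(2) + (-4)(0) = 4
A^3[2,1] = (2)(-2) + (-2)(-1) = -2
A^3[2,2] = (2)(2) + (-2)(0) = 4
A^3 = 
  [  0,   4]
  [ -2,   4]

A^4 = A^3·A:
A^4[1,1] = (0)(-2) + (4)(-1) = -4
A^4[1,2] = (0)(2) + (4)(0) = 0
A^4[2,1] = (-2)(-2) + (4)(-1) = 0
A^4[2,2] = (-2)(2) + (4)(0) = -4
A^4 = 
  [ -4,   0]
  [  0,  -4]

Therefore
A^4 = 
  [ -4,   0]
  [  0,  -4]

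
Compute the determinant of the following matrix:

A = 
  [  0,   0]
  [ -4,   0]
For a 2×2 matrix, det = ad - bc = (0)(0) - (0)(-4) = 0

det(A) = 0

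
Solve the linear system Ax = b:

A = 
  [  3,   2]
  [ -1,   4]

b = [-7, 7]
x = [-3, 1]

Row reduce the augmented matrix [A|b]:
R2 → R2 + (1/3)·R1
REF = 
  [   3,    2,   -7]
  [   0, 14/3, 14/3]

Back-substitution:
x₂ = (14/3) / (14/3) = 1
x₁ = (-7 - (2)(1)) / 3 = -3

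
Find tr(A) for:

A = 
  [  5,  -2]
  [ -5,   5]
10

tr(A) = 5 + 5 = 10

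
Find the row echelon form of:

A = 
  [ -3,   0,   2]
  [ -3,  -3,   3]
Row operations:
R2 → R2 - (1)·R1

Resulting echelon form:
REF = 
  [ -3,   0,   2]
  [  0,  -3,   1]

Rank = 2 (number of non-zero pivot rows).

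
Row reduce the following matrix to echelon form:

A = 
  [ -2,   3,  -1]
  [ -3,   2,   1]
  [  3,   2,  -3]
Row operations:
R2 → R2 - (3/2)·R1
R3 → R3 + (3/2)·R1
R3 → R3 + (13/5)·R2

Resulting echelon form:
REF = 
  [  -2,    3,   -1]
  [   0, -5/2,  5/2]
  [   0,    0,    2]

Rank = 3 (number of non-zero pivot rows).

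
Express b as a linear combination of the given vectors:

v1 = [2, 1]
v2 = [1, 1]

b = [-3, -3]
c1 = 0, c2 = -3

b = 0·v1 + -3·v2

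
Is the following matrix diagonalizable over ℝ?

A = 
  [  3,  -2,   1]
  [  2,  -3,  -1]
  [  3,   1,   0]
No

Characteristic polynomial: det(λI - A) = λ³ - 7λ - 20
By the rational root theorem any rational root is an integer dividing 20; none of those is a root, so p(λ) has no rational roots and hence (being an irreducible cubic) no repeated roots.
Discriminant of the cubic: Δ = -9428
Δ < 0 ⇒ one real eigenvalue and a complex-conjugate pair: λ ≈ 3.554, -1.777 + 1.572i, -1.777 - 1.572i
Has complex eigenvalues (not diagonalizable over ℝ).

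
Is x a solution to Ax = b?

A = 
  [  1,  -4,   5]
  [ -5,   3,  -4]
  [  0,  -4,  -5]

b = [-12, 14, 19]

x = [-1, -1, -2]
No

Ax = [-7, 10, 14] ≠ b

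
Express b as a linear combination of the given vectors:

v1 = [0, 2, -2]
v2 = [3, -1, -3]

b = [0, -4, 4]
c1 = -2, c2 = 0

b = -2·v1 + 0·v2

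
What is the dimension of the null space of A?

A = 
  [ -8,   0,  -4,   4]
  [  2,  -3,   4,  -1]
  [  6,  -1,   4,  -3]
nullity(A) = 2

Row reduce:
R2 → R2 + (1/4)·R1
R3 → R3 + (3/4)·R1
R3 → R3 - (1/3)·R2
REF = 
  [ -8,   0,  -4,   4]
  [  0,  -3,   3,   0]
  [  0,   0,   0,   0]
Pivot columns: 1, 2 → 2 pivots.
rank(A) = 2, so nullity(A) = 4 - 2 = 2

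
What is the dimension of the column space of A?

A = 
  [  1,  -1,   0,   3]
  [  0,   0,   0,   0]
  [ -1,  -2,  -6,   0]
dim(Col(A)) = 2

Row reduce:
R3 → R3 + (1)·R1
Swap R2 ↔ R3
REF = 
  [  1,  -1,   0,   3]
  [  0,  -3,  -6,   3]
  [  0,   0,   0,   0]
Pivot columns: 1, 2 → 2 pivots.
dim(Col(A)) = number of pivot columns = 2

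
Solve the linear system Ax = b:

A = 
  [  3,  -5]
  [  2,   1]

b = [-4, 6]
Row reduce the augmented matrix [A|b]:
R2 → R2 - (2/3)·R1
REF = 
  [   3,   -5,   -4]
  [   0, 13/3, 26/3]

Back-substitution:
x₂ = (26/3) / (13/3) = 2
x₁ = (-4 - (-5)(2)) / 3 = 2

x = [2, 2]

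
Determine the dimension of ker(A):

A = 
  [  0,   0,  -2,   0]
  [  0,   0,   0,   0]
nullity(A) = 3

Row reduce:
(no row operations needed)
REF = 
  [  0,   0,  -2,   0]
  [  0,   0,   0,   0]
Pivot columns: 3 → 1 pivot.
rank(A) = 1, so nullity(A) = 4 - 1 = 3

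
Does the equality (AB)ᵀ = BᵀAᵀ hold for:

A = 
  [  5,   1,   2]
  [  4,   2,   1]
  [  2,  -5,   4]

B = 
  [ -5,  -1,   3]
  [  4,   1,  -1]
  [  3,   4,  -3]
Yes

(AB)ᵀ = 
  [-15,  -9, -18]
  [  4,   2,   9]
  [  8,   7,  -1]

BᵀAᵀ = 
  [-15,  -9, -18]
  [  4,   2,   9]
  [  8,   7,  -1]

Both sides are equal — this is the standard identity (AB)ᵀ = BᵀAᵀ, which holds for all A, B.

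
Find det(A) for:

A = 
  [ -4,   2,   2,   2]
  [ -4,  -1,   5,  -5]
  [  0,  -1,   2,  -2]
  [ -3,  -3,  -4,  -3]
Cofactor expansion along row 1: det(A) = a₁₁M₁₁ - a₁₂M₁₂ + a₁₃M₁₃ - a₁₄M₁₄

M₁₁ = det[[-1, 5, -5]; [-1, 2, -2]; [-3, -4, -3]]
  = (-1)·((2)(-3) - (-2)(-4)) - (5)·((-1)(-3) - (-2)(-3)) + (-5)·((-1)(-4) - (2)(-3))
  = (-1)(-14) - (5)(-3) + (-5)(10)
  = -21
M₁₂ = det[[-4, 5, -5]; [0, 2, -2]; [-3, -4, -3]]
  = (-4)·((2)(-3) - (-2)(-4)) - (5)·((0)(-3) - (-2)(-3)) + (-5)·((0)(-4) - (2)(-3))
  = (-4)(-14) - (5)(-6) + (-5)(6)
  = 56
M₁₃ = det[[-4, -1, -5]; [0, -1, -2]; [-3, -3, -3]]
  = (-4)·((-1)(-3) - (-2)(-3)) - (-1)·((0)(-3) - (-2)(-3)) + (-5)·((0)(-3) - (-1)(-3))
  = (-4)(-3) - (-1)(-6) + (-5)(-3)
  = 21
M₁₄ = det[[-4, -1, 5]; [0, -1, 2]; [-3, -3, -4]]
  = (-4)·((-1)(-4) - (2)(-3)) - (-1)·((0)(-4) - (2)(-3)) + (5)·((0)(-3) - (-1)(-3))
  = (-4)(10) - (-1)(6) + (5)(-3)
  = -49

det(A) = (-4)(-21) - (2)(56) + (2)(21) - (2)(-49) = 112

det(A) = 112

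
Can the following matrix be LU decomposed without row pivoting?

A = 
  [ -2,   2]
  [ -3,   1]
Yes.
A[1,1] = -2 ≠ 0, so Gaussian elimination proceeds without a row swap: multiplier ℓ₂₁ = (-3)/(-2) = 3/2, and U[2,2] = 1 - (3/2)(2) = -2.
L = 
  [  1,   0]
  [3/2,   1]
U = 
  [ -2,   2]
  [  0,  -2]
Check row 2 of LU: [(3/2)(-2), (3/2)(2) + (-2)] = [-3, 1] = row 2 of A ✓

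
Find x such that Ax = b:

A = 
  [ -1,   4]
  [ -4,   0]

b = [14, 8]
Row reduce the augmented matrix [A|b]:
R2 → R2 - (4)·R1
REF = 
  [ -1,   4,  14]
  [  0, -16, -48]

Back-substitution:
x₂ = (-48) / (-16) = 3
x₁ = (14 - (4)(3)) / (-1) = -2

x = [-2, 3]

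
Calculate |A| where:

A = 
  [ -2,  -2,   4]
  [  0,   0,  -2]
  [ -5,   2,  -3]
Cofactor expansion along row 1:
det(A) = (-2)·((0)(-3) - (-2)(2)) - (-2)·((0)(-3) - (-2)(-5)) + (4)·((0)(2) - (0)(-5))
  = (-2)(4) - (-2)(-10) + (4)(0)
  = -28

det(A) = -28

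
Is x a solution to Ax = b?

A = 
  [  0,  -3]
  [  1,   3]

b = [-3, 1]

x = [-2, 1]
Yes

Ax = [-3, 1] = b ✓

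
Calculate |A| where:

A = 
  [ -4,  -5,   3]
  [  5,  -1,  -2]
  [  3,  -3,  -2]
Cofactor expansion along row 1:
det(A) = (-4)·((-1)(-2) - (-2)(-3)) - (-5)·((5)(-2) - (-2)(3)) + (3)·((5)(-3) - (-1)(3))
  = (-4)(-4) - (-5)(-4) + (3)(-12)
  = -40

det(A) = -40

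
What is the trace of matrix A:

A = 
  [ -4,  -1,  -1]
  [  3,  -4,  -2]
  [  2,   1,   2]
-6

tr(A) = -4 + -4 + 2 = -6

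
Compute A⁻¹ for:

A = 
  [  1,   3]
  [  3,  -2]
det(A) = (1)(-2) - (3)(3) = -11
For a 2×2 matrix, A⁻¹ = (1/det(A)) · [[d, -b], [-c, a]]
    = (-1/11) · [[-2, -3], [-3, 1]]

A⁻¹ = 
  [ 2/11,  3/11]
  [ 3/11, -1/11]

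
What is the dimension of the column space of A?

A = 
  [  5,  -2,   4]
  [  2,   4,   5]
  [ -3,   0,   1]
dim(Col(A)) = 3

Row reduce:
R2 → R2 - (2/5)·R1
R3 → R3 + (3/5)·R1
R3 → R3 + (1/4)·R2
REF = 
  [   5,   -2,    4]
  [   0, 24/5, 17/5]
  [   0,    0, 17/4]
Pivot columns: 1, 2, 3 → 3 pivots.
dim(Col(A)) = number of pivot columns = 3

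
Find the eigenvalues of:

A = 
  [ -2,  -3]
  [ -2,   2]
tr(A) = 0, det(A) = -10
Characteristic polynomial: λ² - tr(A)λ + det(A) = λ² - 10
λ² - 10 = 0  ⇒  λ = (0 ± √((0)² - 4·(-10)))/2 = (0 ± √(40))/2
  = √10,  -√10

λ = √10, -√10  (≈ 3.162, -3.162)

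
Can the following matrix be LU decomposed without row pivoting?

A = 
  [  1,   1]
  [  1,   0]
Yes.
A[1,1] = 1 ≠ 0, so Gaussian elimination proceeds without a row swap: multiplier ℓ₂₁ = (1)/(1) = 1, and U[2,2] = 0 - (1)(1) = -1.
L = 
  [  1,   0]
  [  1,   1]
U = 
  [  1,   1]
  [  0,  -1]
Check row 2 of LU: [(1)(1), (1)(1) + (-1)] = [1, 0] = row 2 of A ✓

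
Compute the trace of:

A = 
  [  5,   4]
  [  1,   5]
10

tr(A) = 5 + 5 = 10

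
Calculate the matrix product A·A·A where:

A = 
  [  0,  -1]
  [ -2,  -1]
A² = A·A:
A²[1,1] = (0)(0) + (-1)(-2) = 2
A²[1,2] = (0)(-1) + (-1)(-1) = 1
A²[2,1] = (-2)(0) + (-1)(-2) = 2
A²[2,2] = (-2)(-1) + (-1)(-1) = 3
A² = 
  [  2,   1]
  [  2,   3]

A^3 = A^2·A:
A^3[1,1] = (2)(0) + (1)(-2) = -2
A^3[1,2] = (2)(-1) + (1)(-1) = -3
A^3[2,1] = (2)(0) + (3)(-2) = -6
A^3[2,2] = (2)(-1) + (3)(-1) = -5
A^3 = 
  [ -2,  -3]
  [ -6,  -5]

Therefore
A^3 = 
  [ -2,  -3]
  [ -6,  -5]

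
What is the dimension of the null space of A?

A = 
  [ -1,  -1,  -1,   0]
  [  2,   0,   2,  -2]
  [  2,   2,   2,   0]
nullity(A) = 2

Row reduce:
R2 → R2 + (2)·R1
R3 → R3 + (2)·R1
REF = 
  [ -1,  -1,  -1,   0]
  [  0,  -2,   0,  -2]
  [  0,   0,   0,   0]
Pivot columns: 1, 2 → 2 pivots.
rank(A) = 2, so nullity(A) = 4 - 2 = 2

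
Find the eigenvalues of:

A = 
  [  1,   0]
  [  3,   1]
tr(A) = 2, det(A) = 1
Characteristic polynomial: λ² - tr(A)λ + det(A) = λ² - 2λ + 1
λ² - 2λ + 1 = (λ - 1)²

λ = 1, 1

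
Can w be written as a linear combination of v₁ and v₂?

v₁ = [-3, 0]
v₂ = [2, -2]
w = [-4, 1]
Yes

Form the augmented matrix and row-reduce:
[v₁|v₂|w] = 
  [ -3,   2,  -4]
  [  0,  -2,   1]
(already in echelon form — no row operations needed)

No row of the form [0 0 | nonzero], so the system is consistent. Back-substitution gives c₁ = 1, c₂ = -1/2: w = (1)·v₁ + (-1/2)·v₂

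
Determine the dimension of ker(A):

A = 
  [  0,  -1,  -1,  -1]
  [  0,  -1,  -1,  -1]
nullity(A) = 3

Row reduce:
R2 → R2 - (1)·R1
REF = 
  [  0,  -1,  -1,  -1]
  [  0,   0,   0,   0]
Pivot columns: 2 → 1 pivot.
rank(A) = 1, so nullity(A) = 4 - 1 = 3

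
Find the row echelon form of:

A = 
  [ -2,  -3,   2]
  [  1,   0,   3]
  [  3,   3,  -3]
Row operations:
R2 → R2 + (1/2)·R1
R3 → R3 + (3/2)·R1
R3 → R3 - (1)·R2

Resulting echelon form:
REF = 
  [  -2,   -3,    2]
  [   0, -3/2,    4]
  [   0,    0,   -4]

Rank = 3 (number of non-zero pivot rows).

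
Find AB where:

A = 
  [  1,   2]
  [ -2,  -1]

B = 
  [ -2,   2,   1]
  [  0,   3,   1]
AB = 
  [ -2,   8,   3]
  [  4,  -7,  -3]

A is 2×2 and B is 2×3, so AB is 2×3. Each entry is (row of A)·(column of B):
AB[1,1] = (1)(-2) + (2)(0) = -2
AB[1,2] = (1)(2) + (2)(3) = 8
AB[1,3] = (1)(1) + (2)(1) = 3
AB[2,1] = (-2)(-2) + (-1)(0) = 4
AB[2,2] = (-2)(2) + (-1)(3) = -7
AB[2,3] = (-2)(1) + (-1)(1) = -3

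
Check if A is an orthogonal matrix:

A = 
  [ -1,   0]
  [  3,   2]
No

AᵀA = 
  [ 10,   6]
  [  6,   4]
≠ I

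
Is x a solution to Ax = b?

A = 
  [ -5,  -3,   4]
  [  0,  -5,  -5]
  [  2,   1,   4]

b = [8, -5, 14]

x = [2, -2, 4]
No

Ax = [12, -10, 18] ≠ b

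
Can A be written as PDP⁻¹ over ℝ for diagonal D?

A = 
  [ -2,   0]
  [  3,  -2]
No

tr(A) = -4, det(A) = 4
Characteristic polynomial: λ² - tr(A)λ + det(A) = λ² + 4λ + 4
λ² + 4λ + 4 = (λ + 2)²
Eigenvalues: -2, -2
λ=-2: alg. mult. = 2, geom. mult. = 2 - rank(A - (-2)I) = 2 - 1 = 1
Sum of geometric multiplicities = 1 < n = 2, so there aren't enough independent eigenvectors.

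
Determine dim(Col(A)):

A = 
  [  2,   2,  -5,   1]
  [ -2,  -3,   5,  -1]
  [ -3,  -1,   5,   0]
dim(Col(A)) = 3

Row reduce:
R2 → R2 + (1)·R1
R3 → R3 + (3/2)·R1
R3 → R3 + (2)·R2
REF = 
  [   2,    2,   -5,    1]
  [   0,   -1,    0,    0]
  [   0,    0, -5/2,  3/2]
Pivot columns: 1, 2, 3 → 3 pivots.
dim(Col(A)) = number of pivot columns = 3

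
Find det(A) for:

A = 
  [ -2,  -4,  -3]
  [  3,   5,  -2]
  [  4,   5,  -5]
Cofactor expansion along row 1:
det(A) = (-2)·((5)(-5) - (-2)(5)) - (-4)·((3)(-5) - (-2)(4)) + (-3)·((3)(5) - (5)(4))
  = (-2)(-15) - (-4)(-7) + (-3)(-5)
  = 17

det(A) = 17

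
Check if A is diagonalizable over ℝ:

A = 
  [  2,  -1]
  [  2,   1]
No

tr(A) = 3, det(A) = 4
Characteristic polynomial: λ² - tr(A)λ + det(A) = λ² - 3λ + 4
λ² - 3λ + 4 = 0  ⇒  λ = (3 ± √((-3)² - 4·(4)))/2 = (3 ± √(-7))/2
  = (3 + i√7)/2,  (3 - i√7)/2
Eigenvalues: (3 + i√7)/2, (3 - i√7)/2  (≈ 1.5 + 1.323i, 1.5 - 1.323i)
Has complex eigenvalues (not diagonalizable over ℝ).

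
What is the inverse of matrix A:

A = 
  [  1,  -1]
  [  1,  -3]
det(A) = (1)(-3) - (-1)(1) = -2
For a 2×2 matrix, A⁻¹ = (1/det(A)) · [[d, -b], [-c, a]]
    = (-1/2) · [[-3, 1], [-1, 1]]

A⁻¹ = 
  [ 3/2, -1/2]
  [ 1/2, -1/2]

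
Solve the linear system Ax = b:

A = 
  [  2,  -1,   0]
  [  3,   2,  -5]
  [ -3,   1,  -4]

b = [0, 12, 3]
Row reduce the augmented matrix [A|b]:
R2 → R2 - (3/2)·R1
R3 → R3 + (3/2)·R1
R3 → R3 + (1/7)·R2
REF = 
  [    2,    -1,     0,     0]
  [    0,   7/2,    -5,    12]
  [    0,     0, -33/7,  33/7]

Back-substitution:
x₃ = (33/7) / (-33/7) = -1
x₂ = (12 - (-5)(-1)) / (7/2) = 2
x₁ = (0 - (-1)(2) - (0)(-1)) / 2 = 1

x = [1, 2, -1]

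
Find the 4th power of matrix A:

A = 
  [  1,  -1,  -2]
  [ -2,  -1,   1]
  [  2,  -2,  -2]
A^4 = 
  [ 11,   4,   1]
  [  2,  13,   1]
  [  2,   4,  10]

A² = A·A:
A²[1,1] = (1)(1) + (-1)(-2) + (-2)(2) = -1
A²[1,2] = (1)(-1) + (-1)(-1) + (-2)(-2) = 4
A²[1,3] = (1)(-2) + (-1)(1) + (-2)(-2) = 1
A²[2,1] = (-2)(1) + (-1)(-2) + (1)(2) = 2
A²[2,2] = (-2)(-1) + (-1)(-1) + (1)(-2) = 1
A²[2,3] = (-2)(-2) + (-1)(1) + (1)(-2) = 1
A²[3,1] = (2)(1) + (-2)(-2) + (-2)(2) = 2
A²[3,2] = (2)(-1) + (-2)(-1) + (-2)(-2) = 4
A²[3,3] = (2)(-2) + (-2)(1) + (-2)(-2) = -2
A² = 
  [ -1,   4,   1]
  [  2,   1,   1]
  [  2,   4,  -2]

A^3 = A^2·A:
A^3[1,1] = (-1)(1) + (4)(-2) + (1)(2) = -7
A^3[1,2] = (-1)(-1) + (4)(-1) + (1)(-2) = -5
A^3[1,3] = (-1)(-2) + (4)(1) + (1)(-2) = 4
A^3[2,1] = (2)(1) + (1)(-2) + (1)(2) = 2
A^3[2,2] = (2)(-1) + (1)(-1) + (1)(-2) = -5
A^3[2,3] = (2)(-2) + (1)(1) + (1)(-2) = -5
A^3[3,1] = (2)(1) + (4)(-2) + (-2)(2) = -10
A^3[3,2] = (2)(-1) + (4)(-1) + (-2)(-2) = -2
A^3[3,3] = (2)(-2) + (4)(1) + (-2)(-2) = 4
A^3 = 
  [ -7,  -5,   4]
  [  2,  -5,  -5]
  [-10,  -2,   4]

A^4 = A^3·A:
A^4[1,1] = (-7)(1) + (-5)(-2) + (4)(2) = 11
A^4[1,2] = (-7)(-1) + (-5)(-1) + (4)(-2) = 4
A^4[1,3] = (-7)(-2) + (-5)(1) + (4)(-2) = 1
A^4[2,1] = (2)(1) + (-5)(-2) + (-5)(2) = 2
A^4[2,2] = (2)(-1) + (-5)(-1) + (-5)(-2) = 13
A^4[2,3] = (2)(-2) + (-5)(1) + (-5)(-2) = 1
A^4[3,1] = (-10)(1) + (-2)(-2) + (4)(2) = 2
A^4[3,2] = (-10)(-1) + (-2)(-1) + (4)(-2) = 4
A^4[3,3] = (-10)(-2) + (-2)(1) + (4)(-2) = 10
A^4 = 
  [ 11,   4,   1]
  [  2,  13,   1]
  [  2,   4,  10]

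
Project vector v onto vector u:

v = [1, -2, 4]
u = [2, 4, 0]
v·u = (1)(2) + (-2)(4) + (4)(0) = -6
u·u = (2)² + (4)² + (0)² = 20
proj_u(v) = (v·u / u·u) × u = (-6/20) × u = (-3/10) × u

proj_u(v) = [-3/5, -6/5, 0]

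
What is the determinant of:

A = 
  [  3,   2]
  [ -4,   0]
8

For a 2×2 matrix, det = ad - bc = (3)(0) - (2)(-4) = 8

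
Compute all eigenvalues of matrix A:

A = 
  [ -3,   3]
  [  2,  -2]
tr(A) = -5, det(A) = 0
Characteristic polynomial: λ² - tr(A)λ + det(A) = λ² + 5λ
λ² + 5λ = λ(λ + 5)

λ = 0, -5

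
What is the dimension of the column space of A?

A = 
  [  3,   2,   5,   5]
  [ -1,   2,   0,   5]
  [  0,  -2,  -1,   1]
dim(Col(A)) = 3

Row reduce:
R2 → R2 + (1/3)·R1
R3 → R3 + (3/4)·R2
REF = 
  [   3,    2,    5,    5]
  [   0,  8/3,  5/3, 20/3]
  [   0,    0,  1/4,    6]
Pivot columns: 1, 2, 3 → 3 pivots.
dim(Col(A)) = number of pivot columns = 3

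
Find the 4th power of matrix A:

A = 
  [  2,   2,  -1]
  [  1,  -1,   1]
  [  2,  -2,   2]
A^4 = 
  [ 16,  16,  -8]
  [ 15,  13,  -6]
  [ 30,  26, -12]

A² = A·A:
A²[1,1] = (2)(2) + (2)(1) + (-1)(2) = 4
A²[1,2] = (2)(2) + (2)(-1) + (-1)(-2) = 4
A²[1,3] = (2)(-1) + (2)(1) + (-1)(2) = -2
A²[2,1] = (1)(2) + (-1)(1) + (1)(2) = 3
A²[2,2] = (1)(2) + (-1)(-1) + (1)(-2) = 1
A²[2,3] = (1)(-1) + (-1)(1) + (1)(2) = 0
A²[3,1] = (2)(2) + (-2)(1) + (2)(2) = 6
A²[3,2] = (2)(2) + (-2)(-1) + (2)(-2) = 2
A²[3,3] = (2)(-1) + (-2)(1) + (2)(2) = 0
A² = 
  [  4,   4,  -2]
  [  3,   1,   0]
  [  6,   2,   0]

A^3 = A^2·A:
A^3[1,1] = (4)(2) + (4)(1) + (-2)(2) = 8
A^3[1,2] = (4)(2) + (4)(-1) + (-2)(-2) = 8
A^3[1,3] = (4)(-1) + (4)(1) + (-2)(2) = -4
A^3[2,1] = (3)(2) + (1)(1) + (0)(2) = 7
A^3[2,2] = (3)(2) + (1)(-1) + (0)(-2) = 5
A^3[2,3] = (3)(-1) + (1)(1) + (0)(2) = -2
A^3[3,1] = (6)(2) + (2)(1) + (0)(2) = 14
A^3[3,2] = (6)(2) + (2)(-1) + (0)(-2) = 10
A^3[3,3] = (6)(-1) + (2)(1) + (0)(2) = -4
A^3 = 
  [  8,   8,  -4]
  [  7,   5,  -2]
  [ 14,  10,  -4]

A^4 = A^3·A:
A^4[1,1] = (8)(2) + (8)(1) + (-4)(2) = 16
A^4[1,2] = (8)(2) + (8)(-1) + (-4)(-2) = 16
A^4[1,3] = (8)(-1) + (8)(1) + (-4)(2) = -8
A^4[2,1] = (7)(2) + (5)(1) + (-2)(2) = 15
A^4[2,2] = (7)(2) + (5)(-1) + (-2)(-2) = 13
A^4[2,3] = (7)(-1) + (5)(1) + (-2)(2) = -6
A^4[3,1] = (14)(2) + (10)(1) + (-4)(2) = 30
A^4[3,2] = (14)(2) + (10)(-1) + (-4)(-2) = 26
A^4[3,3] = (14)(-1) + (10)(1) + (-4)(2) = -12
A^4 = 
  [ 16,  16,  -8]
  [ 15,  13,  -6]
  [ 30,  26, -12]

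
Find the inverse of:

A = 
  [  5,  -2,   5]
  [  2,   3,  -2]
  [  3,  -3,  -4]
det(A) = (5)·((3)(-4) - (-2)(-3)) - (-2)·((2)(-4) - (-2)(3)) + (5)·((2)(-3) - (3)(3))
  = (5)(-18) - (-2)(-2) + (5)(-15)
  = -169
det(A) = -169 ≠ 0, so A is invertible.

Cofactors Cᵢⱼ = (-1)ⁱ⁺ʲ·Mᵢⱼ:
C = 
  [-18,   2, -15]
  [-23, -35,   9]
  [-11,  20,  19]

adj(A) = Cᵀ:
adj(A) = 
  [-18, -23, -11]
  [  2, -35,  20]
  [-15,   9,  19]

A⁻¹ = (-1/169) · adj(A):
A⁻¹ = 
  [ 18/169,  23/169,  11/169]
  [ -2/169,  35/169, -20/169]
  [ 15/169,  -9/169, -19/169]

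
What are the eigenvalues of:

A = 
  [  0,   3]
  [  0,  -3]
tr(A) = -3, det(A) = 0
Characteristic polynomial: λ² - tr(A)λ + det(A) = λ² + 3λ
λ² + 3λ = λ(λ + 3)

λ = 0, -3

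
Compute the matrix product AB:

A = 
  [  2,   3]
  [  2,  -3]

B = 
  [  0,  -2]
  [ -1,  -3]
AB = 
  [ -3, -13]
  [  3,   5]

A is 2×2 and B is 2×2, so AB is 2×2. Each entry is (row of A)·(column of B):
AB[1,1] = (2)(0) + (3)(-1) = -3
AB[1,2] = (2)(-2) + (3)(-3) = -13
AB[2,1] = (2)(0) + (-3)(-1) = 3
AB[2,2] = (2)(-2) + (-3)(-3) = 5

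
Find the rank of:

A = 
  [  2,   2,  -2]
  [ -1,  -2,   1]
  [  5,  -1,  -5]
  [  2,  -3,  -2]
Row reduce:
R2 → R2 + (1/2)·R1
R3 → R3 - (5/2)·R1
R4 → R4 - (1)·R1
R3 → R3 - (6)·R2
R4 → R4 - (5)·R2
REF = 
  [  2,   2,  -2]
  [  0,  -1,   0]
  [  0,   0,   0]
  [  0,   0,   0]
Pivot columns: 1, 2 → 2 pivots.

rank(A) = 2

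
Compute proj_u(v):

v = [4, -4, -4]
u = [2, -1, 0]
proj_u(v) = [24/5, -12/5, 0]

v·u = (4)(2) + (-4)(-1) + (-4)(0) = 12
u·u = (2)² + (-1)² + (0)² = 5
proj_u(v) = (v·u / u·u) × u = (12/5) × u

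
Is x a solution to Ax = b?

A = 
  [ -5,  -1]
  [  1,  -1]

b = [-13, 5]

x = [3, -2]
Yes

Ax = [-13, 5] = b ✓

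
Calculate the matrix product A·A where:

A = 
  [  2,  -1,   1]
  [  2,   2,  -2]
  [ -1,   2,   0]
A² = A·A:
A²[1,1] = (2)(2) + (-1)(2) + (1)(-1) = 1
A²[1,2] = (2)(-1) + (-1)(2) + (1)(2) = -2
A²[1,3] = (2)(1) + (-1)(-2) + (1)(0) = 4
A²[2,1] = (2)(2) + (2)(2) + (-2)(-1) = 10
A²[2,2] = (2)(-1) + (2)(2) + (-2)(2) = -2
A²[2,3] = (2)(1) + (2)(-2) + (-2)(0) = -2
A²[3,1] = (-1)(2) + (2)(2) + (0)(-1) = 2
A²[3,2] = (-1)(-1) + (2)(2) + (0)(2) = 5
A²[3,3] = (-1)(1) + (2)(-2) + (0)(0) = -5
A² = 
  [  1,  -2,   4]
  [ 10,  -2,  -2]
  [  2,   5,  -5]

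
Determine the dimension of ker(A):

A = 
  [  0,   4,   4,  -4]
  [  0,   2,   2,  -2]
nullity(A) = 3

Row reduce:
R2 → R2 - (1/2)·R1
REF = 
  [  0,   4,   4,  -4]
  [  0,   0,   0,   0]
Pivot columns: 2 → 1 pivot.
rank(A) = 1, so nullity(A) = 4 - 1 = 3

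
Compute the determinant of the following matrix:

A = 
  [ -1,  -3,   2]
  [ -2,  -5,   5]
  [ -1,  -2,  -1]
Cofactor expansion along row 1:
det(A) = (-1)·((-5)(-1) - (5)(-2)) - (-3)·((-2)(-1) - (5)(-1)) + (2)·((-2)(-2) - (-5)(-1))
  = (-1)(15) - (-3)(7) + (2)(-1)
  = 4

det(A) = 4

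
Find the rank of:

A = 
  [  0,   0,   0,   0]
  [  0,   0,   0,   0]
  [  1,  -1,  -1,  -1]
rank(A) = 1

Row reduce:
Swap R1 ↔ R3
REF = 
  [  1,  -1,  -1,  -1]
  [  0,   0,   0,   0]
  [  0,   0,   0,   0]
Pivot columns: 1 → 1 pivot.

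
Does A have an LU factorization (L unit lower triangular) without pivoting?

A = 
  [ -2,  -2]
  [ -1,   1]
Yes.
A[1,1] = -2 ≠ 0, so Gaussian elimination proceeds without a row swap: multiplier ℓ₂₁ = (-1)/(-2) = 1/2, and U[2,2] = 1 - (1/2)(-2) = 2.
L = 
  [  1,   0]
  [1/2,   1]
U = 
  [ -2,  -2]
  [  0,   2]
Check row 2 of LU: [(1/2)(-2), (1/2)(-2) + 2] = [-1, 1] = row 2 of A ✓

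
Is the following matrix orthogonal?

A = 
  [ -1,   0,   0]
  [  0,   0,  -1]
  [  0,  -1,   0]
Yes

AᵀA = 
  [  1,   0,   0]
  [  0,   1,   0]
  [  0,   0,   1]
= I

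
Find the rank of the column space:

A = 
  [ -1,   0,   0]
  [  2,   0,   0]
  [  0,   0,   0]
Row reduce:
R2 → R2 + (2)·R1
REF = 
  [ -1,   0,   0]
  [  0,   0,   0]
  [  0,   0,   0]
Pivot columns: 1 → 1 pivot.
dim(Col(A)) = number of pivot columns = 1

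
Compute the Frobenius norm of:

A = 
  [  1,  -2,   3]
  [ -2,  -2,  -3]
||A||_F = 5.568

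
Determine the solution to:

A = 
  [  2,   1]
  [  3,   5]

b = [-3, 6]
x = [-3, 3]

Row reduce the augmented matrix [A|b]:
R2 → R2 - (3/2)·R1
REF = 
  [   2,    1,   -3]
  [   0,  7/2, 21/2]

Back-substitution:
x₂ = (21/2) / (7/2) = 3
x₁ = (-3 - (1)(3)) / 2 = -3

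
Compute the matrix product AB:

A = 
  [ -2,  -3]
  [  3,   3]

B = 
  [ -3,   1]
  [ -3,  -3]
A is 2×2 and B is 2×2, so AB is 2×2. Each entry is (row of A)·(column of B):
AB[1,1] = (-2)(-3) + (-3)(-3) = 15
AB[1,2] = (-2)(1) + (-3)(-3) = 7
AB[2,1] = (3)(-3) + (3)(-3) = -18
AB[2,2] = (3)(1) + (3)(-3) = -6

AB = 
  [ 15,   7]
  [-18,  -6]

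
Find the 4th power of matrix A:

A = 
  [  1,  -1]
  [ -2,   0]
A² = A·A:
A²[1,1] = (1)(1) + (-1)(-2) = 3
A²[1,2] = (1)(-1) + (-1)(0) = -1
A²[2,1] = (-2)(1) + (0)(-2) = -2
A²[2,2] = (-2)(-1) + (0)(0) = 2
A² = 
  [  3,  -1]
  [ -2,   2]

A^3 = A^2·A:
A^3[1,1] = (3)(1) + (-1)(-2) = 5
A^3[1,2] = (3)(-1) + (-1)(0) = -3
A^3[2,1] = (-2)(1) + (2)(-2) = -6
A^3[2,2] = (-2)(-1) + (2)(0) = 2
A^3 = 
  [  5,  -3]
  [ -6,   2]

A^4 = A^3·A:
A^4[1,1] = (5)(1) + (-3)(-2) = 11
A^4[1,2] = (5)(-1) + (-3)(0) = -5
A^4[2,1] = (-6)(1) + (2)(-2) = -10
A^4[2,2] = (-6)(-1) + (2)(0) = 6
A^4 = 
  [ 11,  -5]
  [-10,   6]

Therefore
A^4 = 
  [ 11,  -5]
  [-10,   6]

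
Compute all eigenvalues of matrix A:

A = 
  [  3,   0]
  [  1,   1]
tr(A) = 4, det(A) = 3
Characteristic polynomial: λ² - tr(A)λ + det(A) = λ² - 4λ + 3
λ² - 4λ + 3 = (λ - 1)(λ - 3)

λ = 3, 1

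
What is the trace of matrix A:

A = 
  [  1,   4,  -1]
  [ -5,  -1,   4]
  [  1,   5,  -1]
-1

tr(A) = 1 + -1 + -1 = -1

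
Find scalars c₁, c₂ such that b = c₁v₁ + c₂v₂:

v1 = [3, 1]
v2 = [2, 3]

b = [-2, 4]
c1 = -2, c2 = 2

b = -2·v1 + 2·v2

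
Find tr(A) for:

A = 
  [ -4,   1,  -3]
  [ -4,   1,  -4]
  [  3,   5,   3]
0

tr(A) = -4 + 1 + 3 = 0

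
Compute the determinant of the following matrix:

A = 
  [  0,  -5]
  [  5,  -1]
25

For a 2×2 matrix, det = ad - bc = (0)(-1) - (-5)(5) = 25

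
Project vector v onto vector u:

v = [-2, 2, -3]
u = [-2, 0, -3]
v·u = (-2)(-2) + (2)(0) + (-3)(-3) = 13
u·u = (-2)² + (0)² + (-3)² = 13
proj_u(v) = (v·u / u·u) × u = (13/13) × u = (1) × u

proj_u(v) = [-2, 0, -3]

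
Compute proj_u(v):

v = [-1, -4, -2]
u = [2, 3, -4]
proj_u(v) = [-12/29, -18/29, 24/29]

v·u = (-1)(2) + (-4)(3) + (-2)(-4) = -6
u·u = (2)² + (3)² + (-4)² = 29
proj_u(v) = (v·u / u·u) × u = (-6/29) × u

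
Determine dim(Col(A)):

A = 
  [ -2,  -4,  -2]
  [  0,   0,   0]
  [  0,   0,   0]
dim(Col(A)) = 1

Row reduce:
(no row operations needed)
REF = 
  [ -2,  -4,  -2]
  [  0,   0,   0]
  [  0,   0,   0]
Pivot columns: 1 → 1 pivot.
dim(Col(A)) = number of pivot columns = 1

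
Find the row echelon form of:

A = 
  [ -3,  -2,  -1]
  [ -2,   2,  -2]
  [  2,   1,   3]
Row operations:
R2 → R2 - (2/3)·R1
R3 → R3 + (2/3)·R1
R3 → R3 + (1/10)·R2

Resulting echelon form:
REF = 
  [  -3,   -2,   -1]
  [   0, 10/3, -4/3]
  [   0,    0, 11/5]

Rank = 3 (number of non-zero pivot rows).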